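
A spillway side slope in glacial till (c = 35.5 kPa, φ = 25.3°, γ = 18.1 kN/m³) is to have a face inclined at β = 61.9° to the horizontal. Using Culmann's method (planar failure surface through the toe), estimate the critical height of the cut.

H_c = 31.73 m

Culmann's analysis gives the critical failure plane at α_cr = (β + φ)/2 = (61.9 + 25.3)/2 = 43.6°, and the critical height
H_c = (4c/γ) · sinβ cosφ / [1 − cos(β − φ)]
    = (4·35.5/18.1) · sin61.9°·cos25.3° / [1 − cos(36.6°)]
    = 7.845 · 0.8821·0.9041 / [1 − 0.8028]
    = 7.845 · 0.7975 / 0.1972
    = 31.73 m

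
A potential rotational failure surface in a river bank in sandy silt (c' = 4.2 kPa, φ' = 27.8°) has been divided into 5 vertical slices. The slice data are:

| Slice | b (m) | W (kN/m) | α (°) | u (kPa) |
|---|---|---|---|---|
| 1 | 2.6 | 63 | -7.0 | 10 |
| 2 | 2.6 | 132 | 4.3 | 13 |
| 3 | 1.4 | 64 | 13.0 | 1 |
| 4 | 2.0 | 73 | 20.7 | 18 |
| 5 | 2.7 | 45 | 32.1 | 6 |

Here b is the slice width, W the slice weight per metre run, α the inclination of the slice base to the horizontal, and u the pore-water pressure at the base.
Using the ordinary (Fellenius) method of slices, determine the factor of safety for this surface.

Ordinary method of slices: FS = Σ[c'·Δl_i + (W_i cosα_i − u_i·Δl_i)·tanφ'] / Σ W_i sinα_i, with Δl_i = b_i / cosα_i.
Slice 1: Δl = 2.6/cos(-7.0°) = 2.620 m; N'_1 = 63·cos(-7.0°) − 10·2.620 = 36.3; c'Δl = 11.00; W sinα = -7.7
Slice 2: Δl = 2.6/cos4.3° = 2.607 m; N'_2 = 132·cos4.3° − 13·2.607 = 97.7; c'Δl = 10.95; W sinα = 9.9
Slice 3: Δl = 1.4/cos13.0° = 1.437 m; N'_3 = 64·cos13.0° − 1·1.437 = 60.9; c'Δl = 6.03; W sinα = 14.4
Slice 4: Δl = 2.0/cos20.7° = 2.138 m; N'_4 = 73·cos20.7° − 18·2.138 = 29.8; c'Δl = 8.98; W sinα = 25.8
Slice 5: Δl = 2.7/cos32.1° = 3.187 m; N'_5 = 45·cos32.1° − 6·3.187 = 19.0; c'Δl = 13.39; W sinα = 23.9
Σc'Δl = 50.4 kN/m; ΣN' = 243.8 kN/m; ΣW sinα = 66.3 kN/m
Resisting = 50.4 + 243.8·tan27.8° = 50.4 + 128.5 = 178.9 kN/m
FS = 178.9 / 66.3 = 2.697

FS = 2.70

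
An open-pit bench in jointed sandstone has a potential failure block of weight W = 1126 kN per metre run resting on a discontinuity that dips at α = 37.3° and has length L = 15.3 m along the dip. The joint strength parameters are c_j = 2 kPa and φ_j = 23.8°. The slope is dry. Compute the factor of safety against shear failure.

Resolving the block weight along and normal to the plane and applying the Mohr–Coulomb strength on the joint:
N' = W cosα = 1126·cos37.3° = 895.7 kN/m
Driving force T = W sinα = 1126·sin37.3° = 682.3 kN/m
Resisting force R = c_j·L + N'·tanφ_j = 2·15.3 + 895.7·tan23.8° = 30.6 + 395.1 = 425.7 kN/m
FS = R / T = 425.7 / 682.3 = 0.624

FS = 0.62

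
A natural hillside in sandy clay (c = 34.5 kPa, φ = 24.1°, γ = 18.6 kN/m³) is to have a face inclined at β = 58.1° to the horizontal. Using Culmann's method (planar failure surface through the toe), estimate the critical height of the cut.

Culmann's analysis gives the critical failure plane at α_cr = (β + φ)/2 = (58.1 + 24.1)/2 = 41.1°, and the critical height
H_c = (4c/γ) · sinβ cosφ / [1 − cos(β − φ)]
    = (4·34.5/18.6) · sin58.1°·cos24.1° / [1 − cos(34.0°)]
    = 7.419 · 0.8490·0.9128 / [1 − 0.8290]
    = 7.419 · 0.7750 / 0.1710
    = 33.63 m

H_c = 33.63 m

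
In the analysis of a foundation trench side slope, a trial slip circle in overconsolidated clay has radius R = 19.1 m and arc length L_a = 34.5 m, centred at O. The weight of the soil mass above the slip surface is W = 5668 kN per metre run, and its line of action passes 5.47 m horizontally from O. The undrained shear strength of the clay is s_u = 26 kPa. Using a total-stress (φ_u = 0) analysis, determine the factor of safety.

FS = 0.55

Taking moments about the centre O, the resisting moment is provided by the undrained shear strength acting along the arc:
M_R = s_u·L_a·R = 26·34.50·19.1 = 17132.7 kN·m/m
M_D = W·d = 5668·5.47 = 31004.0 kN·m/m
FS = M_R / M_D = 17132.7 / 31004.0 = 0.553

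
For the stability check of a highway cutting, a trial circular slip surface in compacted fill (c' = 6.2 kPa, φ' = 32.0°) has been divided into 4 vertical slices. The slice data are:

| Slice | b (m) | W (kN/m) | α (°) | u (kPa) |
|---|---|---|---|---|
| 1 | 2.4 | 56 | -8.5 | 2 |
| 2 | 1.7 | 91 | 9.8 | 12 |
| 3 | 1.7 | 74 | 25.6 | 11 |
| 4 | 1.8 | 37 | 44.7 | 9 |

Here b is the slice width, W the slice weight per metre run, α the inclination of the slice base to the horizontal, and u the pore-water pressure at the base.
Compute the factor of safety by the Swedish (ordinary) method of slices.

Ordinary method of slices: FS = Σ[c'·Δl_i + (W_i cosα_i − u_i·Δl_i)·tanφ'] / Σ W_i sinα_i, with Δl_i = b_i / cosα_i.
Slice 1: Δl = 2.4/cos(-8.5°) = 2.427 m; N'_1 = 56·cos(-8.5°) − 2·2.427 = 50.5; c'Δl = 15.05; W sinα = -8.3
Slice 2: Δl = 1.7/cos9.8° = 1.725 m; N'_2 = 91·cos9.8° − 12·1.725 = 69.0; c'Δl = 10.70; W sinα = 15.5
Slice 3: Δl = 1.7/cos25.6° = 1.885 m; N'_3 = 74·cos25.6° − 11·1.885 = 46.0; c'Δl = 11.69; W sinα = 32.0
Slice 4: Δl = 1.8/cos44.7° = 2.532 m; N'_4 = 37·cos44.7° − 9·2.532 = 3.5; c'Δl = 15.70; W sinα = 26.0
Σc'Δl = 53.1 kN/m; ΣN' = 169.0 kN/m; ΣW sinα = 65.2 kN/m
Resisting = 53.1 + 169.0·tan32.0° = 53.1 + 105.6 = 158.7 kN/m
FS = 158.7 / 65.2 = 2.434

FS = 2.43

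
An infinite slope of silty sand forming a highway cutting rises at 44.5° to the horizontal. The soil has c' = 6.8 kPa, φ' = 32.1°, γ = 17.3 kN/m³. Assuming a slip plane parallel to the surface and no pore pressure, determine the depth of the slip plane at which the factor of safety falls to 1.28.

Setting FS = 1.28 in FS = [c' + γz cos²β tanφ'] / [γz sinβ cosβ] and solving for z:
z = c' / [γ cosβ (FS·sinβ − cosβ·tanφ')]
  = 6.8 / [17.3·cos44.5°·(1.28·sin44.5° − cos44.5°·tan32.1°)]
  = 6.8 / [17.3·0.7133·(1.28·0.7009 − 0.7133·0.6273)]
  = 6.8 / 5.5495 = 1.225 m

z = 1.23 m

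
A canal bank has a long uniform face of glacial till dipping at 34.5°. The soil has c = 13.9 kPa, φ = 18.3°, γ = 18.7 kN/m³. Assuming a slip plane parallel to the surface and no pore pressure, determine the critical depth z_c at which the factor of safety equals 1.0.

Setting FS = 1.00 in FS = [c + γz cos²β tanφ] / [γz sinβ cosβ] and solving for z:
z = c / [γ cosβ (FS·sinβ − cosβ·tanφ)]
  = 13.9 / [18.7·cos34.5°·(1.00·sin34.5° − cos34.5°·tan18.3°)]
  = 13.9 / [18.7·0.8241·(1.00·0.5664 − 0.8241·0.3307)]
  = 13.9 / 4.5286 = 3.069 m

z_c = 3.07 m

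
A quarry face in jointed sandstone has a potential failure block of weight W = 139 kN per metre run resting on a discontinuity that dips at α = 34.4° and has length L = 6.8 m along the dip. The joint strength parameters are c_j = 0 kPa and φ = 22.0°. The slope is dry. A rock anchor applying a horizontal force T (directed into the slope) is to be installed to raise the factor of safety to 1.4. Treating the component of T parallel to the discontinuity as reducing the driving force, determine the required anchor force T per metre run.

Resolving forces along and normal to the sliding plane, with the horizontal anchor force T adding T·sinα to the effective normal force and T·cosα acting up the plane against the driving force:
FS = [c_jL + (W cosα + T sinα) tanφ] / [W sinα − T cosα]
Without the anchor: N' = 114.7 kN/m, driving T_d = 78.5 kN/m, resisting R = 0·6.8 + 114.7·tan22.0° = 46.3 kN/m, FS = 0.59.
Setting FS = 1.4 and solving for T:
1.4·(78.5 − T cos34.4°) = 46.3 + T sin34.4°·tan22.0°
T·(sin34.4°·tan22.0° + 1.4·cos34.4°) = 1.4·78.5 − 46.3
T·(0.5650·0.4040 + 1.4·0.8251) = 109.9 − 46.3 = 63.6
T·1.3834 = 63.6
T = 46.0 kN/m

T = 46 kN/m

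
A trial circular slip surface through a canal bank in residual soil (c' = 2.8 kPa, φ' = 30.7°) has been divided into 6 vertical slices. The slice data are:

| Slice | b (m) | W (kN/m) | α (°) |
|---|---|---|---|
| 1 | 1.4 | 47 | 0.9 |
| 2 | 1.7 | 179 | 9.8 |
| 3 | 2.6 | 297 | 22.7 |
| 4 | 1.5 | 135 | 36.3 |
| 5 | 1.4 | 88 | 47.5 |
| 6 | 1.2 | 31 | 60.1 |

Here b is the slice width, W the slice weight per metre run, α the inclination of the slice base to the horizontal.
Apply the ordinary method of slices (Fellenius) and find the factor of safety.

Ordinary method of slices: FS = Σ[c'·Δl_i + (W_i cosα_i)·tanφ'] / Σ W_i sinα_i, with Δl_i = b_i / cosα_i.
Slice 1: Δl = 1.4/cos0.9° = 1.400 m; N'_1 = 47·cos0.9° = 47.0; c'Δl = 3.92; W sinα = 0.7
Slice 2: Δl = 1.7/cos9.8° = 1.725 m; N'_2 = 179·cos9.8° = 176.4; c'Δl = 4.83; W sinα = 30.5
Slice 3: Δl = 2.6/cos22.7° = 2.818 m; N'_3 = 297·cos22.7° = 274.0; c'Δl = 7.89; W sinα = 114.6
Slice 4: Δl = 1.5/cos36.3° = 1.861 m; N'_4 = 135·cos36.3° = 108.8; c'Δl = 5.21; W sinα = 79.9
Slice 5: Δl = 1.4/cos47.5° = 2.072 m; N'_5 = 88·cos47.5° = 59.5; c'Δl = 5.80; W sinα = 64.9
Slice 6: Δl = 1.2/cos60.1° = 2.407 m; N'_6 = 31·cos60.1° = 15.5; c'Δl = 6.74; W sinα = 26.9
Σc'Δl = 34.4 kN/m; ΣN' = 681.1 kN/m; ΣW sinα = 317.5 kN/m
Resisting = 34.4 + 681.1·tan30.7° = 34.4 + 404.4 = 438.8 kN/m
FS = 438.8 / 317.5 = 1.382

FS = 1.38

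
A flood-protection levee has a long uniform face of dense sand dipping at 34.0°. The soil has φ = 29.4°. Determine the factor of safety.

For a dry cohesionless infinite slope the factor of safety is FS = tanφ / tanβ.
FS = tan29.4° / tan34.0° = 0.5635 / 0.6745 = 0.835

FS = 0.84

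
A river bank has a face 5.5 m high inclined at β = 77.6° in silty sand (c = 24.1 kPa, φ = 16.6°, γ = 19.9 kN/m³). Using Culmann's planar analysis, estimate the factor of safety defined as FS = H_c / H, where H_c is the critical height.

H_c = (4c/γ) · sinβ cosφ / [1 − cos(β − φ)]
    = (4·24.1/19.9) · sin77.6°·cos16.6° / [1 − cos61.0°]
    = 4.844 · 0.9360 / 0.5152 = 8.80 m
FS = H_c / H = 8.80 / 5.5 = 1.600

FS = 1.60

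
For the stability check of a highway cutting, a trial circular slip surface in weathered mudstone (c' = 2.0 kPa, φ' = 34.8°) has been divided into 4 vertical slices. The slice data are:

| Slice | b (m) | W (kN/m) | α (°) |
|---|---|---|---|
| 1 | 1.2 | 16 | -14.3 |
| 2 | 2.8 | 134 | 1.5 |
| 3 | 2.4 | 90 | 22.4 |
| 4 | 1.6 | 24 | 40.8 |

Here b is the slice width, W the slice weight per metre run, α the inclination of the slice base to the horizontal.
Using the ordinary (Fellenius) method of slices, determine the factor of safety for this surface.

FS = 3.87

Ordinary method of slices: FS = Σ[c'·Δl_i + (W_i cosα_i)·tanφ'] / Σ W_i sinα_i, with Δl_i = b_i / cosα_i.
Slice 1: Δl = 1.2/cos(-14.3°) = 1.238 m; N'_1 = 16·cos(-14.3°) = 15.5; c'Δl = 2.48; W sinα = -4.0
Slice 2: Δl = 2.8/cos1.5° = 2.801 m; N'_2 = 134·cos1.5° = 134.0; c'Δl = 5.60; W sinα = 3.5
Slice 3: Δl = 2.4/cos22.4° = 2.596 m; N'_3 = 90·cos22.4° = 83.2; c'Δl = 5.19; W sinα = 34.3
Slice 4: Δl = 1.6/cos40.8° = 2.114 m; N'_4 = 24·cos40.8° = 18.2; c'Δl = 4.23; W sinα = 15.7
Σc'Δl = 17.5 kN/m; ΣN' = 250.8 kN/m; ΣW sinα = 49.5 kN/m
Resisting = 17.5 + 250.8·tan34.8° = 17.5 + 174.3 = 191.8 kN/m
FS = 191.8 / 49.5 = 3.873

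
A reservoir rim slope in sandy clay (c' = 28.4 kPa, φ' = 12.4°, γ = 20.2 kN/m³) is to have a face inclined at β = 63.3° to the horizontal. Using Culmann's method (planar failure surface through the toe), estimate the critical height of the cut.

Culmann's analysis gives the critical failure plane at α_cr = (β + φ')/2 = (63.3 + 12.4)/2 = 37.9°, and the critical height
H_c = (4c'/γ) · sinβ cosφ' / [1 − cos(β − φ')]
    = (4·28.4/20.2) · sin63.3°·cos12.4° / [1 − cos(50.9°)]
    = 5.624 · 0.8934·0.9767 / [1 − 0.6307]
    = 5.624 · 0.8725 / 0.3693
    = 13.29 m

H_c = 13.29 m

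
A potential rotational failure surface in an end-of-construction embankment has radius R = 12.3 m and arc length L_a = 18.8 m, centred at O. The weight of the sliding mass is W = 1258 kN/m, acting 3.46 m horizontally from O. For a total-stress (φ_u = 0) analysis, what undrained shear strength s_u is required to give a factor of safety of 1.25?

FS = s_u·L_a·R / (W·d), so s_u = FS·W·d / (L_a·R).
s_u = 1.25·1258·3.46 / (18.80·12.3) = 5440.9 / 231.24 = 23.53 kPa

s_u = 23.5 kPa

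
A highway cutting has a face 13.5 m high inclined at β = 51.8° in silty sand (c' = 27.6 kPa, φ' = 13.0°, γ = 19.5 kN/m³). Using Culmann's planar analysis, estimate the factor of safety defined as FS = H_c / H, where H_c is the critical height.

FS = 1.46

H_c = (4c'/γ) · sinβ cosφ' / [1 − cos(β − φ')]
    = (4·27.6/19.5) · sin51.8°·cos13.0° / [1 − cos38.8°]
    = 5.662 · 0.7657 / 0.2207 = 19.65 m
FS = H_c / H = 19.65 / 13.5 = 1.455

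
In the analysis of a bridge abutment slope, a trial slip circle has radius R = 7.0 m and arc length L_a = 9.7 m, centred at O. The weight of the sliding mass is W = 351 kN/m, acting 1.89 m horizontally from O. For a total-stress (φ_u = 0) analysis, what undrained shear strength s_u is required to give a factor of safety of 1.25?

s_u = 12.2 kPa

FS = s_u·L_a·R / (W·d), so s_u = FS·W·d / (L_a·R).
s_u = 1.25·351·1.89 / (9.70·7.0) = 829.2 / 67.90 = 12.21 kPa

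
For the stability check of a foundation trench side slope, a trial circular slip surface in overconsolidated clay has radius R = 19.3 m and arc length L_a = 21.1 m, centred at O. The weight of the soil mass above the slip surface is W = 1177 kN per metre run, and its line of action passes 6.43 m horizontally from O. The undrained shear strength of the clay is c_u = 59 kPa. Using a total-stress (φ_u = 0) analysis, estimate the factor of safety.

FS = 3.17

Taking moments about the centre O, the resisting moment is provided by the undrained shear strength acting along the arc:
M_R = c_u·L_a·R = 59·21.10·19.3 = 24026.6 kN·m/m
M_D = W·d = 1177·6.43 = 7568.1 kN·m/m
FS = M_R / M_D = 24026.6 / 7568.1 = 3.175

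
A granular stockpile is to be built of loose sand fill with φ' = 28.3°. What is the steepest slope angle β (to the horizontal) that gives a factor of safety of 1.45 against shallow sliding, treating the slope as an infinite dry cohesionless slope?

β = 20.4°

For an infinite dry cohesionless slope FS = tanφ'/tanβ, so tanβ = tanφ' / FS.
tanβ = tan28.3° / 1.45 = 0.5384 / 1.45 = 0.3713
β = arctan(0.3713) = 20.37°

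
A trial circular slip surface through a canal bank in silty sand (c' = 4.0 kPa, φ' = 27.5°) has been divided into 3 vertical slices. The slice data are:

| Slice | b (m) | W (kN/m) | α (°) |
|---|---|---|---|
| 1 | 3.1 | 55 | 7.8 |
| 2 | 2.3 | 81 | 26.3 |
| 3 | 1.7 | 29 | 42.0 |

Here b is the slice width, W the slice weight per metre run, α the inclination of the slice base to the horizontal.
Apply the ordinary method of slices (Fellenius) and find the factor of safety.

Ordinary method of slices: FS = Σ[c'·Δl_i + (W_i cosα_i)·tanφ'] / Σ W_i sinα_i, with Δl_i = b_i / cosα_i.
Slice 1: Δl = 3.1/cos7.8° = 3.129 m; N'_1 = 55·cos7.8° = 54.5; c'Δl = 12.52; W sinα = 7.5
Slice 2: Δl = 2.3/cos26.3° = 2.566 m; N'_2 = 81·cos26.3° = 72.6; c'Δl = 10.26; W sinα = 35.9
Slice 3: Δl = 1.7/cos42.0° = 2.288 m; N'_3 = 29·cos42.0° = 21.6; c'Δl = 9.15; W sinα = 19.4
Σc'Δl = 31.9 kN/m; ΣN' = 148.7 kN/m; ΣW sinα = 62.8 kN/m
Resisting = 31.9 + 148.7·tan27.5° = 31.9 + 77.4 = 109.3 kN/m
FS = 109.3 / 62.8 = 1.742

FS = 1.74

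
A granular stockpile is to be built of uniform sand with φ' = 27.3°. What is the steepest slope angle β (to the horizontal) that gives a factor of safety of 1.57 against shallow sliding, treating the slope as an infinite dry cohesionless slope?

For an infinite dry cohesionless slope FS = tanφ'/tanβ, so tanβ = tanφ' / FS.
tanβ = tan27.3° / 1.57 = 0.5161 / 1.57 = 0.3288
β = arctan(0.3288) = 18.20°

β = 18.2°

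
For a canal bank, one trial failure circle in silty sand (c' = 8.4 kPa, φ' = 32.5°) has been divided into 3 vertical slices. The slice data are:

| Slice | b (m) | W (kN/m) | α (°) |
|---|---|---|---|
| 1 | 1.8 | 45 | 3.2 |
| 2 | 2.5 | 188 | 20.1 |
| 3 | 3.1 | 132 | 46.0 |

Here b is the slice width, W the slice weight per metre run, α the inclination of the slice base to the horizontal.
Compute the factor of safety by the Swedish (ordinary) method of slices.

Ordinary method of slices: FS = Σ[c'·Δl_i + (W_i cosα_i)·tanφ'] / Σ W_i sinα_i, with Δl_i = b_i / cosα_i.
Slice 1: Δl = 1.8/cos3.2° = 1.803 m; N'_1 = 45·cos3.2° = 44.9; c'Δl = 15.14; W sinα = 2.5
Slice 2: Δl = 2.5/cos20.1° = 2.662 m; N'_2 = 188·cos20.1° = 176.5; c'Δl = 22.36; W sinα = 64.6
Slice 3: Δl = 3.1/cos46.0° = 4.463 m; N'_3 = 132·cos46.0° = 91.7; c'Δl = 37.49; W sinα = 95.0
Σc'Δl = 75.0 kN/m; ΣN' = 313.2 kN/m; ΣW sinα = 162.1 kN/m
Resisting = 75.0 + 313.2·tan32.5° = 75.0 + 199.5 = 274.5 kN/m
FS = 274.5 / 162.1 = 1.694

FS = 1.69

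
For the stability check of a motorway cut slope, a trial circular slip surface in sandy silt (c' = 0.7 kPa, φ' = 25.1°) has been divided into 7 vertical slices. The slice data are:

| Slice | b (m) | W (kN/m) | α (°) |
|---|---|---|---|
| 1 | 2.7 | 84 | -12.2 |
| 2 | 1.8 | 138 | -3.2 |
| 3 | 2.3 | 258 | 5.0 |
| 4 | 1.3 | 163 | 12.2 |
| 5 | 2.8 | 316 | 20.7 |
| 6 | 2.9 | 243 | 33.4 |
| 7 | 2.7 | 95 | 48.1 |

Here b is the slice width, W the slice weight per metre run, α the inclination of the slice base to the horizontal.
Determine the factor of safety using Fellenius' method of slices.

FS = 1.65

Ordinary method of slices: FS = Σ[c'·Δl_i + (W_i cosα_i)·tanφ'] / Σ W_i sinα_i, with Δl_i = b_i / cosα_i.
Slice 1: Δl = 2.7/cos(-12.2°) = 2.762 m; N'_1 = 84·cos(-12.2°) = 82.1; c'Δl = 1.93; W sinα = -17.8
Slice 2: Δl = 1.8/cos(-3.2°) = 1.803 m; N'_2 = 138·cos(-3.2°) = 137.8; c'Δl = 1.26; W sinα = -7.7
Slice 3: Δl = 2.3/cos5.0° = 2.309 m; N'_3 = 258·cos5.0° = 257.0; c'Δl = 1.62; W sinα = 22.5
Slice 4: Δl = 1.3/cos12.2° = 1.330 m; N'_4 = 163·cos12.2° = 159.3; c'Δl = 0.93; W sinα = 34.4
Slice 5: Δl = 2.8/cos20.7° = 2.993 m; N'_5 = 316·cos20.7° = 295.6; c'Δl = 2.10; W sinα = 111.7
Slice 6: Δl = 2.9/cos33.4° = 3.474 m; N'_6 = 243·cos33.4° = 202.9; c'Δl = 2.43; W sinα = 133.8
Slice 7: Δl = 2.7/cos48.1° = 4.043 m; N'_7 = 95·cos48.1° = 63.4; c'Δl = 2.83; W sinα = 70.7
Σc'Δl = 13.1 kN/m; ΣN' = 1198.1 kN/m; ΣW sinα = 347.7 kN/m
Resisting = 13.1 + 1198.1·tan25.1° = 13.1 + 561.2 = 574.3 kN/m
FS = 574.3 / 347.7 = 1.652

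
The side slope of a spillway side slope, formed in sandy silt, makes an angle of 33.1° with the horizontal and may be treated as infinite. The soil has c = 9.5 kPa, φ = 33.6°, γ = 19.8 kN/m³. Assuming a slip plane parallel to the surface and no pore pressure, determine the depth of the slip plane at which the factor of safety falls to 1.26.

z = 4.36 m

Setting FS = 1.26 in FS = [c + γz cos²β tanφ] / [γz sinβ cosβ] and solving for z:
z = c / [γ cosβ (FS·sinβ − cosβ·tanφ)]
  = 9.5 / [19.8·cos33.1°·(1.26·sin33.1° − cos33.1°·tan33.6°)]
  = 9.5 / [19.8·0.8377·(1.26·0.5461 − 0.8377·0.6644)]
  = 9.5 / 2.1813 = 4.355 m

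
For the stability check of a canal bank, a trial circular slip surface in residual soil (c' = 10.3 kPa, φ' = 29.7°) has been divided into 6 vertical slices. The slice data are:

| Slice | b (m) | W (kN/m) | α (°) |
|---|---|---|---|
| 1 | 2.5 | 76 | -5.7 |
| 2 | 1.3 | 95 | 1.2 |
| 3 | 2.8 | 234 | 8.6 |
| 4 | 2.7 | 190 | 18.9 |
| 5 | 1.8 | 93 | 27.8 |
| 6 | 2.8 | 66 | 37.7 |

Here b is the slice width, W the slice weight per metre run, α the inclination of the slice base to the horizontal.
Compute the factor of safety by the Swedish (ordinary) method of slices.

FS = 3.23

Ordinary method of slices: FS = Σ[c'·Δl_i + (W_i cosα_i)·tanφ'] / Σ W_i sinα_i, with Δl_i = b_i / cosα_i.
Slice 1: Δl = 2.5/cos(-5.7°) = 2.512 m; N'_1 = 76·cos(-5.7°) = 75.6; c'Δl = 25.88; W sinα = -7.5
Slice 2: Δl = 1.3/cos1.2° = 1.300 m; N'_2 = 95·cos1.2° = 95.0; c'Δl = 13.39; W sinα = 2.0
Slice 3: Δl = 2.8/cos8.6° = 2.832 m; N'_3 = 234·cos8.6° = 231.4; c'Δl = 29.17; W sinα = 35.0
Slice 4: Δl = 2.7/cos18.9° = 2.854 m; N'_4 = 190·cos18.9° = 179.8; c'Δl = 29.39; W sinα = 61.5
Slice 5: Δl = 1.8/cos27.8° = 2.035 m; N'_5 = 93·cos27.8° = 82.3; c'Δl = 20.96; W sinα = 43.4
Slice 6: Δl = 2.8/cos37.7° = 3.539 m; N'_6 = 66·cos37.7° = 52.2; c'Δl = 36.45; W sinα = 40.4
Σc'Δl = 155.2 kN/m; ΣN' = 716.2 kN/m; ΣW sinα = 174.7 kN/m
Resisting = 155.2 + 716.2·tan29.7° = 155.2 + 408.5 = 563.8 kN/m
FS = 563.8 / 174.7 = 3.227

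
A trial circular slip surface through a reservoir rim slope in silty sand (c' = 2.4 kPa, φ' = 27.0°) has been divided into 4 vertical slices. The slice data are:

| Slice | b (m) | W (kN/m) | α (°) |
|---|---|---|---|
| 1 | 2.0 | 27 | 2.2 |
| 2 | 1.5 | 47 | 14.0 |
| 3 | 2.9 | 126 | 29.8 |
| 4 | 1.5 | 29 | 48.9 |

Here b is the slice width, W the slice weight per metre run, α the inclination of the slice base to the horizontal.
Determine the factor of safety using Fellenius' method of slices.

FS = 1.28

Ordinary method of slices: FS = Σ[c'·Δl_i + (W_i cosα_i)·tanφ'] / Σ W_i sinα_i, with Δl_i = b_i / cosα_i.
Slice 1: Δl = 2.0/cos2.2° = 2.001 m; N'_1 = 27·cos2.2° = 27.0; c'Δl = 4.80; W sinα = 1.0
Slice 2: Δl = 1.5/cos14.0° = 1.546 m; N'_2 = 47·cos14.0° = 45.6; c'Δl = 3.71; W sinα = 11.4
Slice 3: Δl = 2.9/cos29.8° = 3.342 m; N'_3 = 126·cos29.8° = 109.3; c'Δl = 8.02; W sinα = 62.6
Slice 4: Δl = 1.5/cos48.9° = 2.282 m; N'_4 = 29·cos48.9° = 19.1; c'Δl = 5.48; W sinα = 21.9
Σc'Δl = 22.0 kN/m; ΣN' = 201.0 kN/m; ΣW sinα = 96.9 kN/m
Resisting = 22.0 + 201.0·tan27.0° = 22.0 + 102.4 = 124.4 kN/m
FS = 124.4 / 96.9 = 1.284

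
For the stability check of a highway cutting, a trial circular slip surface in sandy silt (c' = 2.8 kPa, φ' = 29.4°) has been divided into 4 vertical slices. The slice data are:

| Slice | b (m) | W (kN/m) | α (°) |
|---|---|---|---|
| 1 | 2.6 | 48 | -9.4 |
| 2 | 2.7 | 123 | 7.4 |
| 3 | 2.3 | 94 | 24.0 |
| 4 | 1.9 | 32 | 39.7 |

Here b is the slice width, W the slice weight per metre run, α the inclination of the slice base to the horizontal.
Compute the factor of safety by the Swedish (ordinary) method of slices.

Ordinary method of slices: FS = Σ[c'·Δl_i + (W_i cosα_i)·tanφ'] / Σ W_i sinα_i, with Δl_i = b_i / cosα_i.
Slice 1: Δl = 2.6/cos(-9.4°) = 2.635 m; N'_1 = 48·cos(-9.4°) = 47.4; c'Δl = 7.38; W sinα = -7.8
Slice 2: Δl = 2.7/cos7.4° = 2.723 m; N'_2 = 123·cos7.4° = 122.0; c'Δl = 7.62; W sinα = 15.8
Slice 3: Δl = 2.3/cos24.0° = 2.518 m; N'_3 = 94·cos24.0° = 85.9; c'Δl = 7.05; W sinα = 38.2
Slice 4: Δl = 1.9/cos39.7° = 2.469 m; N'_4 = 32·cos39.7° = 24.6; c'Δl = 6.91; W sinα = 20.4
Σc'Δl = 29.0 kN/m; ΣN' = 279.8 kN/m; ΣW sinα = 66.7 kN/m
Resisting = 29.0 + 279.8·tan29.4° = 29.0 + 157.7 = 186.6 kN/m
FS = 186.6 / 66.7 = 2.799

FS = 2.80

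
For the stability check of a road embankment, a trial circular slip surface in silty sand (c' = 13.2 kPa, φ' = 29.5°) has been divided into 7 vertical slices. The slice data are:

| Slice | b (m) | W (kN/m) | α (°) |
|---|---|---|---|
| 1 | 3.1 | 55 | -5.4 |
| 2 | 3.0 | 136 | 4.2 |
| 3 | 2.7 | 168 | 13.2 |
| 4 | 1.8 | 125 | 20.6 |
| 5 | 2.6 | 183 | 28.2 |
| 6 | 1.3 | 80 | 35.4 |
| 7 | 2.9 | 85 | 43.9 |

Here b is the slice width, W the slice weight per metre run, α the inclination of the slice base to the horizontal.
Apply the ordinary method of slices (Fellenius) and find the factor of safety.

Ordinary method of slices: FS = Σ[c'·Δl_i + (W_i cosα_i)·tanφ'] / Σ W_i sinα_i, with Δl_i = b_i / cosα_i.
Slice 1: Δl = 3.1/cos(-5.4°) = 3.114 m; N'_1 = 55·cos(-5.4°) = 54.8; c'Δl = 41.10; W sinα = -5.2
Slice 2: Δl = 3.0/cos4.2° = 3.008 m; N'_2 = 136·cos4.2° = 135.6; c'Δl = 39.71; W sinα = 10.0
Slice 3: Δl = 2.7/cos13.2° = 2.773 m; N'_3 = 168·cos13.2° = 163.6; c'Δl = 36.61; W sinα = 38.4
Slice 4: Δl = 1.8/cos20.6° = 1.923 m; N'_4 = 125·cos20.6° = 117.0; c'Δl = 25.38; W sinα = 44.0
Slice 5: Δl = 2.6/cos28.2° = 2.950 m; N'_5 = 183·cos28.2° = 161.3; c'Δl = 38.94; W sinα = 86.5
Slice 6: Δl = 1.3/cos35.4° = 1.595 m; N'_6 = 80·cos35.4° = 65.2; c'Δl = 21.05; W sinα = 46.3
Slice 7: Δl = 2.9/cos43.9° = 4.025 m; N'_7 = 85·cos43.9° = 61.2; c'Δl = 53.13; W sinα = 58.9
Σc'Δl = 255.9 kN/m; ΣN' = 758.7 kN/m; ΣW sinα = 278.9 kN/m
Resisting = 255.9 + 758.7·tan29.5° = 255.9 + 429.2 = 685.2 kN/m
FS = 685.2 / 278.9 = 2.457

FS = 2.46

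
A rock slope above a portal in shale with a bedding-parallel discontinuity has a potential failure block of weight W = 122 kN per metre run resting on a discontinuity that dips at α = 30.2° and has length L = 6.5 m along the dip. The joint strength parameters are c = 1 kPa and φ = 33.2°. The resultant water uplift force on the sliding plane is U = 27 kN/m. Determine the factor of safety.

FS = 0.94

Resolving the block weight along and normal to the plane and applying the Mohr–Coulomb strength on the joint:
N' = W cosα − U = 122·cos30.2° − 27 = 78.4 kN/m
Driving force T = W sinα = 122·sin30.2° = 61.4 kN/m
Resisting force R = c·L + N'·tanφ = 1·6.5 + 78.4·tan33.2° = 6.5 + 51.3 = 57.8 kN/m
FS = R / T = 57.8 / 61.4 = 0.942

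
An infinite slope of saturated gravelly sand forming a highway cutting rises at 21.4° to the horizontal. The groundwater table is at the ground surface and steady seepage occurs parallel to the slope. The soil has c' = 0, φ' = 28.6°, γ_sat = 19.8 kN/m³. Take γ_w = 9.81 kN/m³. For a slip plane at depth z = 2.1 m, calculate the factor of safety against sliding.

With seepage parallel to the slope and the water table at the surface, the effective normal stress on the slip plane uses the buoyant unit weight γ' = γ_sat − γ_w while the driving shear stress uses γ_sat:
FS = [c' + γ' z cos²β tanφ'] / [γ_sat z sinβ cosβ]
(For c' = 0 this reduces to FS = (γ'/γ_sat)·tanφ'/tanβ.)
γ' = 19.8 − 9.81 = 9.99 kN/m³
Numerator = 0.0 + 9.99·2.1·cos²21.4°·tan28.6° = 0.0 + 9.99·2.1·0.8669·0.5452 = 9.915 kPa
Denominator = 19.8·2.1·sin21.4°·cos21.4° = 19.8·2.1·0.3649·0.9311 = 14.126 kPa
FS = 9.915 / 14.126 = 0.702

FS = 0.70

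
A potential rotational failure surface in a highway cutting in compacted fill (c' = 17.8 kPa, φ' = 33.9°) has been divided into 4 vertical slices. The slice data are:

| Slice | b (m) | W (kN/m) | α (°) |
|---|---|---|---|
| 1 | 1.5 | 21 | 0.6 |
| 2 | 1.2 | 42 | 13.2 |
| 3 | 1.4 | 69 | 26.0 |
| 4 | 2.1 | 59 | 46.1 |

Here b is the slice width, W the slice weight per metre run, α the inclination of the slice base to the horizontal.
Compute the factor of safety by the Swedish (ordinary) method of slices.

Ordinary method of slices: FS = Σ[c'·Δl_i + (W_i cosα_i)·tanφ'] / Σ W_i sinα_i, with Δl_i = b_i / cosα_i.
Slice 1: Δl = 1.5/cos0.6° = 1.500 m; N'_1 = 21·cos0.6° = 21.0; c'Δl = 26.70; W sinα = 0.2
Slice 2: Δl = 1.2/cos13.2° = 1.233 m; N'_2 = 42·cos13.2° = 40.9; c'Δl = 21.94; W sinα = 9.6
Slice 3: Δl = 1.4/cos26.0° = 1.558 m; N'_3 = 69·cos26.0° = 62.0; c'Δl = 27.73; W sinα = 30.2
Slice 4: Δl = 2.1/cos46.1° = 3.029 m; N'_4 = 59·cos46.1° = 40.9; c'Δl = 53.91; W sinα = 42.5
Σc'Δl = 130.3 kN/m; ΣN' = 164.8 kN/m; ΣW sinα = 82.6 kN/m
Resisting = 130.3 + 164.8·tan33.9° = 130.3 + 110.8 = 241.0 kN/m
FS = 241.0 / 82.6 = 2.919

FS = 2.92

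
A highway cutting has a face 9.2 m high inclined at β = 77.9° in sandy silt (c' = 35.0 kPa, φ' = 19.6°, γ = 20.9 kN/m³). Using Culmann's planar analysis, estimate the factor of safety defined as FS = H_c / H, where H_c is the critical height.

H_c = (4c'/γ) · sinβ cosφ' / [1 − cos(β − φ')]
    = (4·35.0/20.9) · sin77.9°·cos19.6° / [1 − cos58.3°]
    = 6.699 · 0.9211 / 0.4745 = 13.00 m
FS = H_c / H = 13.00 / 9.2 = 1.413

FS = 1.41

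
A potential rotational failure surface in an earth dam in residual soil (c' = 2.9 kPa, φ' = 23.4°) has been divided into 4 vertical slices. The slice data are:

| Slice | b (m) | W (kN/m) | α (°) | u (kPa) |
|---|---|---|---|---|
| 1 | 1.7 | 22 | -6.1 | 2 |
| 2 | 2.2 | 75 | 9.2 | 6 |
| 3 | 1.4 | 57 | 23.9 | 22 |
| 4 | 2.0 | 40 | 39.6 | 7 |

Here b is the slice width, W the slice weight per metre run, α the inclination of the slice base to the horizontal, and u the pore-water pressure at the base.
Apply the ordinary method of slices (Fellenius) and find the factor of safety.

FS = 1.22

Ordinary method of slices: FS = Σ[c'·Δl_i + (W_i cosα_i − u_i·Δl_i)·tanφ'] / Σ W_i sinα_i, with Δl_i = b_i / cosα_i.
Slice 1: Δl = 1.7/cos(-6.1°) = 1.710 m; N'_1 = 22·cos(-6.1°) − 2·1.710 = 18.5; c'Δl = 4.96; W sinα = -2.3
Slice 2: Δl = 2.2/cos9.2° = 2.229 m; N'_2 = 75·cos9.2° − 6·2.229 = 60.7; c'Δl = 6.46; W sinα = 12.0
Slice 3: Δl = 1.4/cos23.9° = 1.531 m; N'_3 = 57·cos23.9° − 22·1.531 = 18.4; c'Δl = 4.44; W sinα = 23.1
Slice 4: Δl = 2.0/cos39.6° = 2.596 m; N'_4 = 40·cos39.6° − 7·2.596 = 12.7; c'Δl = 7.53; W sinα = 25.5
Σc'Δl = 23.4 kN/m; ΣN' = 110.2 kN/m; ΣW sinα = 58.2 kN/m
Resisting = 23.4 + 110.2·tan23.4° = 23.4 + 47.7 = 71.1 kN/m
FS = 71.1 / 58.2 = 1.220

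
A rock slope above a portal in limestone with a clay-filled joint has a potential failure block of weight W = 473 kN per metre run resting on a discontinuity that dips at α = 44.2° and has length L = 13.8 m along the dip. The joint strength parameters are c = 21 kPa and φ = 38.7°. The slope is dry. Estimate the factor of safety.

FS = 1.70

Resolving the block weight along and normal to the plane and applying the Mohr–Coulomb strength on the joint:
N' = W cosα = 473·cos44.2° = 339.1 kN/m
Driving force T = W sinα = 473·sin44.2° = 329.8 kN/m
Resisting force R = c·L + N'·tanφ = 21·13.8 + 339.1·tan38.7° = 289.8 + 271.7 = 561.5 kN/m
FS = R / T = 561.5 / 329.8 = 1.703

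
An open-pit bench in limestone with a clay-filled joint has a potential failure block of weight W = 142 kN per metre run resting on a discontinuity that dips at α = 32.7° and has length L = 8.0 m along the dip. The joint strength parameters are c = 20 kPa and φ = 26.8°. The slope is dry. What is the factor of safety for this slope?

Resolving the block weight along and normal to the plane and applying the Mohr–Coulomb strength on the joint:
N' = W cosα = 142·cos32.7° = 119.5 kN/m
Driving force T = W sinα = 142·sin32.7° = 76.7 kN/m
Resisting force R = c·L + N'·tanφ = 20·8.0 + 119.5·tan26.8° = 160.0 + 60.4 = 220.4 kN/m
FS = R / T = 220.4 / 76.7 = 2.872

FS = 2.87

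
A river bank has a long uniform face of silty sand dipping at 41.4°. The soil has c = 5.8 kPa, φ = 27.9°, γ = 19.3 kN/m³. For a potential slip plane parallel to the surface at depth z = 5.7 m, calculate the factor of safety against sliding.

FS = 0.71

For an infinite slope with a slip plane parallel to the surface (no pore pressure): FS = [c + γz cos²β tanφ] / [γz sinβ cosβ].
γz = 19.3·5.7 = 110.01 kN/m²
Numerator = 5.8 + 110.01·cos²41.4°·tan27.9° = 5.8 + 110.01·0.5627·0.5295 = 38.574 kPa
Denominator = 110.01·sin41.4°·cos41.4° = 110.01·0.6613·0.7501 = 54.571 kPa
FS = 38.574 / 54.571 = 0.707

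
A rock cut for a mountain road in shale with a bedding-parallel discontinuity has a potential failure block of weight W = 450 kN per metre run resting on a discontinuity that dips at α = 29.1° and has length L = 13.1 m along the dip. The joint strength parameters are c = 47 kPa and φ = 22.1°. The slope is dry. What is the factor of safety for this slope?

Resolving the block weight along and normal to the plane and applying the Mohr–Coulomb strength on the joint:
N' = W cosα = 450·cos29.1° = 393.2 kN/m
Driving force T = W sinα = 450·sin29.1° = 218.9 kN/m
Resisting force R = c·L + N'·tanφ = 47·13.1 + 393.2·tan22.1° = 615.7 + 159.7 = 775.4 kN/m
FS = R / T = 775.4 / 218.9 = 3.543

FS = 3.54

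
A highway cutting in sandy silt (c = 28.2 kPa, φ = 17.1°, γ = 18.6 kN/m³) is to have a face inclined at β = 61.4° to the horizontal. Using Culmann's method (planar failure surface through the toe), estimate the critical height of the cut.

H_c = 17.90 m

Culmann's analysis gives the critical failure plane at α_cr = (β + φ)/2 = (61.4 + 17.1)/2 = 39.2°, and the critical height
H_c = (4c/γ) · sinβ cosφ / [1 − cos(β − φ)]
    = (4·28.2/18.6) · sin61.4°·cos17.1° / [1 − cos(44.3°)]
    = 6.065 · 0.8780·0.9558 / [1 − 0.7157]
    = 6.065 · 0.8392 / 0.2843
    = 17.90 m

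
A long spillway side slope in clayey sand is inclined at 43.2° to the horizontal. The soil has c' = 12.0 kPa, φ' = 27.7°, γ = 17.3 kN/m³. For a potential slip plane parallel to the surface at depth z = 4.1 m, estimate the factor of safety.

FS = 0.90

For an infinite slope with a slip plane parallel to the surface (no pore pressure): FS = [c' + γz cos²β tanφ'] / [γz sinβ cosβ].
γz = 17.3·4.1 = 70.93 kN/m²
Numerator = 12.0 + 70.93·cos²43.2°·tan27.7° = 12.0 + 70.93·0.5314·0.5250 = 31.789 kPa
Denominator = 70.93·sin43.2°·cos43.2° = 70.93·0.6845·0.7290 = 35.395 kPa
FS = 31.789 / 35.395 = 0.898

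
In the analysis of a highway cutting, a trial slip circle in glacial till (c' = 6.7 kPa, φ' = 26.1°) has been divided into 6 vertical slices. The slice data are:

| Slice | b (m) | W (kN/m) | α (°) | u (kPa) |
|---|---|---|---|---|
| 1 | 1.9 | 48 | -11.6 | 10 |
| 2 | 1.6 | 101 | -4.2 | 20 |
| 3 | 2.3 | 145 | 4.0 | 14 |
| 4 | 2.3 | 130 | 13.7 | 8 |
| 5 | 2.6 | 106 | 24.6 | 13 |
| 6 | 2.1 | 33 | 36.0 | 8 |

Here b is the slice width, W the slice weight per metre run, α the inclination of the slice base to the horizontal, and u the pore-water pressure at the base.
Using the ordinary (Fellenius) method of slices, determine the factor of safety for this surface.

Ordinary method of slices: FS = Σ[c'·Δl_i + (W_i cosα_i − u_i·Δl_i)·tanφ'] / Σ W_i sinα_i, with Δl_i = b_i / cosα_i.
Slice 1: Δl = 1.9/cos(-11.6°) = 1.940 m; N'_1 = 48·cos(-11.6°) − 10·1.940 = 27.6; c'Δl = 13.00; W sinα = -9.7
Slice 2: Δl = 1.6/cos(-4.2°) = 1.604 m; N'_2 = 101·cos(-4.2°) − 20·1.604 = 68.6; c'Δl = 10.75; W sinα = -7.4
Slice 3: Δl = 2.3/cos4.0° = 2.306 m; N'_3 = 145·cos4.0° − 14·2.306 = 112.4; c'Δl = 15.45; W sinα = 10.1
Slice 4: Δl = 2.3/cos13.7° = 2.367 m; N'_4 = 130·cos13.7° − 8·2.367 = 107.4; c'Δl = 15.86; W sinα = 30.8
Slice 5: Δl = 2.6/cos24.6° = 2.860 m; N'_5 = 106·cos24.6° − 13·2.860 = 59.2; c'Δl = 19.16; W sinα = 44.1
Slice 6: Δl = 2.1/cos36.0° = 2.596 m; N'_6 = 33·cos36.0° − 8·2.596 = 5.9; c'Δl = 17.39; W sinα = 19.4
Σc'Δl = 91.6 kN/m; ΣN' = 381.1 kN/m; ΣW sinα = 87.4 kN/m
Resisting = 91.6 + 381.1·tan26.1° = 91.6 + 186.7 = 278.3 kN/m
FS = 278.3 / 87.4 = 3.185

FS = 3.19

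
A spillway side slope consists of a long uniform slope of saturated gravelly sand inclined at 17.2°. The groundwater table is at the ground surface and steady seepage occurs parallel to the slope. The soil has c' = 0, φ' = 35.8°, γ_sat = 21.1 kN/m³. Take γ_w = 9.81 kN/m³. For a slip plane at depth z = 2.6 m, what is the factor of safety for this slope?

With seepage parallel to the slope and the water table at the surface, the effective normal stress on the slip plane uses the buoyant unit weight γ' = γ_sat − γ_w while the driving shear stress uses γ_sat:
FS = [c' + γ' z cos²β tanφ'] / [γ_sat z sinβ cosβ]
(For c' = 0 this reduces to FS = (γ'/γ_sat)·tanφ'/tanβ.)
γ' = 21.1 − 9.81 = 11.29 kN/m³
Numerator = 0.0 + 11.29·2.6·cos²17.2°·tan35.8° = 0.0 + 11.29·2.6·0.9126·0.7212 = 19.320 kPa
Denominator = 21.1·2.6·sin17.2°·cos17.2° = 21.1·2.6·0.2957·0.9553 = 15.497 kPa
FS = 19.320 / 15.497 = 1.247

FS = 1.25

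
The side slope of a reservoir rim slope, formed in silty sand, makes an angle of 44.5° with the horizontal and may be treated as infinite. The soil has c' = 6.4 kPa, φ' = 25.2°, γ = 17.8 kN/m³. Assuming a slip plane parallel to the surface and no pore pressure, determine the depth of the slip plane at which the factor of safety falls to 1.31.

z = 0.87 m

Setting FS = 1.31 in FS = [c' + γz cos²β tanφ'] / [γz sinβ cosβ] and solving for z:
z = c' / [γ cosβ (FS·sinβ − cosβ·tanφ')]
  = 6.4 / [17.8·cos44.5°·(1.31·sin44.5° − cos44.5°·tan25.2°)]
  = 6.4 / [17.8·0.7133·(1.31·0.7009 − 0.7133·0.4706)]
  = 6.4 / 7.3961 = 0.865 m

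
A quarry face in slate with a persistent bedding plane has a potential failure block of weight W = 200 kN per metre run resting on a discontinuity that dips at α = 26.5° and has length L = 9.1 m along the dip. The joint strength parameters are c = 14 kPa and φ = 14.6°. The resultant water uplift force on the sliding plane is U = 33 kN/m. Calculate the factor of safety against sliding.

FS = 1.85

Resolving the block weight along and normal to the plane and applying the Mohr–Coulomb strength on the joint:
N' = W cosα − U = 200·cos26.5° − 33 = 146.0 kN/m
Driving force T = W sinα = 200·sin26.5° = 89.2 kN/m
Resisting force R = c·L + N'·tanφ = 14·9.1 + 146.0·tan14.6° = 127.4 + 38.0 = 165.4 kN/m
FS = R / T = 165.4 / 89.2 = 1.854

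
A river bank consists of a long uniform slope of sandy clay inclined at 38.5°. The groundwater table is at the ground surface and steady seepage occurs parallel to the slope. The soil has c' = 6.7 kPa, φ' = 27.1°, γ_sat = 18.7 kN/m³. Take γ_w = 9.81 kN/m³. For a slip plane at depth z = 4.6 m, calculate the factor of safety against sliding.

FS = 0.47

With seepage parallel to the slope and the water table at the surface, the effective normal stress on the slip plane uses the buoyant unit weight γ' = γ_sat − γ_w while the driving shear stress uses γ_sat:
FS = [c' + γ' z cos²β tanφ'] / [γ_sat z sinβ cosβ]
γ' = 18.7 − 9.81 = 8.89 kN/m³
Numerator = 6.7 + 8.89·4.6·cos²38.5°·tan27.1° = 6.7 + 8.89·4.6·0.6125·0.5117 = 19.517 kPa
Denominator = 18.7·4.6·sin38.5°·cos38.5° = 18.7·4.6·0.6225·0.7826 = 41.908 kPa
FS = 19.517 / 41.908 = 0.466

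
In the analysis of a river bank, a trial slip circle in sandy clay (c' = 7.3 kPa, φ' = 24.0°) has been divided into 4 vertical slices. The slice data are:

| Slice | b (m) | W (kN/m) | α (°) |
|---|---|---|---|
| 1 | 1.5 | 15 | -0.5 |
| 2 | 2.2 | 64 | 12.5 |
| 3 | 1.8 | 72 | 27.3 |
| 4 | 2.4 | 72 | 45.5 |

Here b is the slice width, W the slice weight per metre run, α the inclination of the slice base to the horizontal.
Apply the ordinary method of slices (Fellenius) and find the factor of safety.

FS = 1.56

Ordinary method of slices: FS = Σ[c'·Δl_i + (W_i cosα_i)·tanφ'] / Σ W_i sinα_i, with Δl_i = b_i / cosα_i.
Slice 1: Δl = 1.5/cos(-0.5°) = 1.500 m; N'_1 = 15·cos(-0.5°) = 15.0; c'Δl = 10.95; W sinα = -0.1
Slice 2: Δl = 2.2/cos12.5° = 2.253 m; N'_2 = 64·cos12.5° = 62.5; c'Δl = 16.45; W sinα = 13.9
Slice 3: Δl = 1.8/cos27.3° = 2.026 m; N'_3 = 72·cos27.3° = 64.0; c'Δl = 14.79; W sinα = 33.0
Slice 4: Δl = 2.4/cos45.5° = 3.424 m; N'_4 = 72·cos45.5° = 50.5; c'Δl = 25.00; W sinα = 51.4
Σc'Δl = 67.2 kN/m; ΣN' = 191.9 kN/m; ΣW sinα = 98.1 kN/m
Resisting = 67.2 + 191.9·tan24.0° = 67.2 + 85.5 = 152.6 kN/m
FS = 152.6 / 98.1 = 1.556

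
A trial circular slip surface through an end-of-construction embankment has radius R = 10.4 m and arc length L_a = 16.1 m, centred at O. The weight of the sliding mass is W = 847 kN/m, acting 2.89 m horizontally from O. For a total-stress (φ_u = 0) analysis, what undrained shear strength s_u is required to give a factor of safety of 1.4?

s_u = 20.5 kPa

FS = s_u·L_a·R / (W·d), so s_u = FS·W·d / (L_a·R).
s_u = 1.4·847·2.89 / (16.10·10.4) = 3427.0 / 167.44 = 20.47 kPa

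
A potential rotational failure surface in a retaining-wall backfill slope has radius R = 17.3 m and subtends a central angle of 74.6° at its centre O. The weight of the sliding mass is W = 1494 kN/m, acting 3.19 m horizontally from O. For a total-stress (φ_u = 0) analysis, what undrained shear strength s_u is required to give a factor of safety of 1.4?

s_u = 17.1 kPa

FS = s_u·L_a·R / (W·d), so s_u = FS·W·d / (L_a·R).
Arc length L_a = R·θ = 17.3·(74.6°·π/180) = 17.3·1.3020 = 22.52 m
s_u = 1.4·1494·3.19 / (22.52·17.3) = 6672.2 / 389.68 = 17.12 kPa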